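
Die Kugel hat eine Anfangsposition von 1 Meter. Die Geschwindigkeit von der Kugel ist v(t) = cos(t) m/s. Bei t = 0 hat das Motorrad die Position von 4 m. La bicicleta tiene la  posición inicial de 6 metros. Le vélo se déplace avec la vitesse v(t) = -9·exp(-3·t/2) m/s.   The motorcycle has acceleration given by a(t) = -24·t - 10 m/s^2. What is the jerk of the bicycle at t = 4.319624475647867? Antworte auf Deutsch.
Wir müssen unsere Gleichung für die Geschwindigkeit v(t) = -9·exp(-3·t/2) 2-mal ableiten. Mit d/dt von v(t) finden wir a(t) = 27·exp(-3·t/2)/2. Durch Ableiten von der Beschleunigung erhalten wir den Ruck: j(t) = -81·exp(-3·t/2)/4. Aus der Gleichung für den Ruck j(t) = -81·exp(-3·t/2)/4, setzen wir t = 4.319624475647867 ein und erhalten j = -0.0310771666763056.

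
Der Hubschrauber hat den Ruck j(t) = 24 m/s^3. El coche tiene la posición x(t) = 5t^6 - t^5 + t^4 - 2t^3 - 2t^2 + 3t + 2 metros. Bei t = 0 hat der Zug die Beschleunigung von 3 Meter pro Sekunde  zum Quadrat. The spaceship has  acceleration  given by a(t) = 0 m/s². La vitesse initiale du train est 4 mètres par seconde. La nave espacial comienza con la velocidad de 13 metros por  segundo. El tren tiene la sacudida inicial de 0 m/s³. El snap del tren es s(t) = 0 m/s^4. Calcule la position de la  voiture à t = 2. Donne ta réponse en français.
De l'équation de la position x(t) = 5·t^6 - t^5 + t^4 - 2·t^3 - 2·t^2 + 3·t + 2, nous substituons t = 2 pour obtenir x = 288.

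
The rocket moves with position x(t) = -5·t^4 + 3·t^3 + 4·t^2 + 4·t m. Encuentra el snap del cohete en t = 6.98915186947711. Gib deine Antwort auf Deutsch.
Ausgehend von der Position x(t) = -5·t^4 + 3·t^3 + 4·t^2 + 4·t, nehmen wir 4 Ableitungen. Durch Ableiten von der Position erhalten wir die Geschwindigkeit: v(t) = -20·t^3 + 9·t^2 + 8·t + 4. Mit d/dt von v(t) finden wir a(t) = -60·t^2 + 18·t + 8. Die Ableitung von der Beschleunigung ergibt den Ruck: j(t) = 18 - 120·t. Die Ableitung von dem Ruck ergibt den Snap: s(t) = -120. Wir haben den Snap s(t) = -120. Durch Einsetzen von t = 6.98915186947711: s(6.98915186947711) = -120.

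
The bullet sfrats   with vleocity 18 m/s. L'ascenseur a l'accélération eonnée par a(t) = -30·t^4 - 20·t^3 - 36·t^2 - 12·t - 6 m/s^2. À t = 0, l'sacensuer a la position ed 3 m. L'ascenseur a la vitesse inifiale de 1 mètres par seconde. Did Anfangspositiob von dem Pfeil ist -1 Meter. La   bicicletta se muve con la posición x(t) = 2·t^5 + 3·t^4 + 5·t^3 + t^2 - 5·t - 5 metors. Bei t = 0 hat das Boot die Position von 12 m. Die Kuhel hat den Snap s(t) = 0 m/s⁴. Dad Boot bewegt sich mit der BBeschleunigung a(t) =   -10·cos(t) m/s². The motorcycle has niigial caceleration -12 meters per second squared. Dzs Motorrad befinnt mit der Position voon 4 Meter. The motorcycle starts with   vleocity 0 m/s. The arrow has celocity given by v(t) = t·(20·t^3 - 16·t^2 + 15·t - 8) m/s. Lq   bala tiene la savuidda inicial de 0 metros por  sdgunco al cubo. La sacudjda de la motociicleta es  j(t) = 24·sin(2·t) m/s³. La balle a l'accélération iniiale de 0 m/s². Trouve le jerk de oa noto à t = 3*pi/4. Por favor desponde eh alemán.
Aus der Gleichung für den Ruck j(t) = 24·sin(2·t), setzen wir t = 3*pi/4 ein und erhalten j = -24.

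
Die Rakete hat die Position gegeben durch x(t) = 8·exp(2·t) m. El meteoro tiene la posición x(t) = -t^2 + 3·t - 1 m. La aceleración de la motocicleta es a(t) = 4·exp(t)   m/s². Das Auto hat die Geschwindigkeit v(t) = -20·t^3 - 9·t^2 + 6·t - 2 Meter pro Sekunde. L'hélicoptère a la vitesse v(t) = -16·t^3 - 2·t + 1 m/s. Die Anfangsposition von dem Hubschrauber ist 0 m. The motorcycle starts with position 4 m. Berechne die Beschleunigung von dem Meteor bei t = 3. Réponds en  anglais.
Starting from position x(t) = -t^2 + 3·t - 1, we take 2 derivatives. Differentiating position, we get velocity: v(t) = 3 - 2·t. Taking d/dt of v(t), we find a(t) = -2. From the given acceleration equation a(t) = -2, we substitute t = 3 to get a = -2.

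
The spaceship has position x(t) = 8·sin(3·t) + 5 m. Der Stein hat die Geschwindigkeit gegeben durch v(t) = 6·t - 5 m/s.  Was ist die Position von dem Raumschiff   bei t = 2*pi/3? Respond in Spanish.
De la ecuación de la posición x(t) = 8·sin(3·t) + 5, sustituimos t = 2*pi/3 para obtener x = 5.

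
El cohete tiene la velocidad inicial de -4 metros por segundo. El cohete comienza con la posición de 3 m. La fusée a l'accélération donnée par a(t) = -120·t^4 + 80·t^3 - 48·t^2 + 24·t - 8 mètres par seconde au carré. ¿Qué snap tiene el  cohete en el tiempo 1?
Partiendo de la aceleración a(t) = -120·t^4 + 80·t^3 - 48·t^2 + 24·t - 8, tomamos 2 derivadas. La derivada de la aceleración da la sacudida: j(t) = -480·t^3 + 240·t^2 - 96·t + 24. La derivada de la sacudida da el snap: s(t) = -1440·t^2 + 480·t - 96. De la ecuación del snap s(t) = -1440·t^2 + 480·t - 96, sustituimos t = 1 para obtener s = -1056.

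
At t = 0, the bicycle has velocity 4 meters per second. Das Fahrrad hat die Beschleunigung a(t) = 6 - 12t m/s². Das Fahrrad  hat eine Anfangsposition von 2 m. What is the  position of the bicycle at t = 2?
Starting from acceleration a(t) = 6 - 12·t, we take 2 integrals. Finding the integral of a(t) and using v(0) = 4: v(t) = -6·t^2 + 6·t + 4. The antiderivative of velocity is position. Using x(0) = 2, we get x(t) = -2·t^3 + 3·t^2 + 4·t + 2. We have position x(t) = -2·t^3 + 3·t^2 + 4·t + 2. Substituting t = 2: x(2) = 6.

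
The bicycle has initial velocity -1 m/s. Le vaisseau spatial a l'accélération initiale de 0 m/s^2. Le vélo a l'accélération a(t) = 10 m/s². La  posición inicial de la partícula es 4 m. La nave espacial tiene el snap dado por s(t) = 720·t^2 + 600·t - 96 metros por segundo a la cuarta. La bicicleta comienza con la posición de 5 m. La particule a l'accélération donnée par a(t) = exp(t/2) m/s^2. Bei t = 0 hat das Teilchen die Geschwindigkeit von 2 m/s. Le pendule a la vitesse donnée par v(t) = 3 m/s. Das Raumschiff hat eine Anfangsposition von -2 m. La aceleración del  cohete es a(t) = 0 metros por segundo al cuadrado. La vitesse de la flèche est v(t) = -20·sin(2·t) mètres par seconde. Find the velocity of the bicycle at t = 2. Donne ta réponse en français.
En partant de l'accélération a(t) = 10, nous prenons 1 intégrale. L'intégrale de l'accélération, avec v(0) = -1, donne la vitesse: v(t) = 10·t - 1. En utilisant v(t) = 10·t - 1 et en substituant t = 2, nous trouvons v = 19.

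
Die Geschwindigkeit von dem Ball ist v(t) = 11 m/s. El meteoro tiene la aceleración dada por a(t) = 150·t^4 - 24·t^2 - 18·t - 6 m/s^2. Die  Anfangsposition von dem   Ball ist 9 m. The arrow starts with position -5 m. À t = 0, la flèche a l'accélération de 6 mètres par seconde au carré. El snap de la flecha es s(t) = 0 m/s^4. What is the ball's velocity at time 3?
From the given velocity equation v(t) = 11, we substitute t = 3 to get v = 11.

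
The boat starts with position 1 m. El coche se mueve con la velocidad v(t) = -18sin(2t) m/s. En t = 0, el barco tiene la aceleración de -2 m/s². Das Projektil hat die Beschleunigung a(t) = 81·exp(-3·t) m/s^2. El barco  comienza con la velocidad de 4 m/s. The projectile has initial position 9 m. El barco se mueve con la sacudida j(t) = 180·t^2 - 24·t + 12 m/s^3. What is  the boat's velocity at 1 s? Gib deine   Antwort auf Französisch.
En partant du jerk j(t) = 180·t^2 - 24·t + 12, nous prenons 2 primitives. En intégrant le jerk et en utilisant la condition initiale a(0) = -2, nous obtenons a(t) = 60·t^3 - 12·t^2 + 12·t - 2. L'intégrale de l'accélération est la vitesse. En utilisant v(0) = 4, nous obtenons v(t) = 15·t^4 - 4·t^3 + 6·t^2 - 2·t + 4. De l'équation de la vitesse v(t) = 15·t^4 - 4·t^3 + 6·t^2 - 2·t + 4, nous substituons t = 1 pour obtenir v = 19.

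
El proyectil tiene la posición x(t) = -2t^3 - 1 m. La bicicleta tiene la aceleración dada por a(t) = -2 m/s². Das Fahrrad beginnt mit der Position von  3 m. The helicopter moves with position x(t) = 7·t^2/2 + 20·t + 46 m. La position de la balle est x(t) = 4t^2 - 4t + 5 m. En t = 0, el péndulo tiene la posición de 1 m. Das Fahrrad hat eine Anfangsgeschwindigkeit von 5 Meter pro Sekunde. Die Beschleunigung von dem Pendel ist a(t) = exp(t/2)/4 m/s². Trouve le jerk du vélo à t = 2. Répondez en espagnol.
Partiendo de la aceleración a(t) = -2, tomamos 1 derivada. Derivando la aceleración, obtenemos la sacudida: j(t) = 0. Tenemos la sacudida j(t) = 0. Sustituyendo t = 2: j(2) = 0.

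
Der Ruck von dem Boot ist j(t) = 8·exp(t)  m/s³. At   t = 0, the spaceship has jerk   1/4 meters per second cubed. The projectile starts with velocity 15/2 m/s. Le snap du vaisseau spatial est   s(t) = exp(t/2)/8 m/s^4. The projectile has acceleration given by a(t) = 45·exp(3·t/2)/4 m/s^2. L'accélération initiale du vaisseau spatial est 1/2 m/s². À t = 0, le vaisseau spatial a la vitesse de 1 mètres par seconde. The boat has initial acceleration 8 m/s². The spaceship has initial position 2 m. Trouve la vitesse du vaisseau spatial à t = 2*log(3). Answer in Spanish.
Debemos encontrar la integral de nuestra ecuación del snap s(t) = exp(t/2)/8 3 veces. Tomando ∫s(t)dt y aplicando j(0) = 1/4, encontramos j(t) = exp(t/2)/4. Tomando ∫j(t)dt y aplicando a(0) = 1/2, encontramos a(t) = exp(t/2)/2. La integral de la aceleración, con v(0) = 1, da la velocidad: v(t) = exp(t/2). Usando v(t) = exp(t/2) y sustituyendo t = 2*log(3), encontramos v = 3.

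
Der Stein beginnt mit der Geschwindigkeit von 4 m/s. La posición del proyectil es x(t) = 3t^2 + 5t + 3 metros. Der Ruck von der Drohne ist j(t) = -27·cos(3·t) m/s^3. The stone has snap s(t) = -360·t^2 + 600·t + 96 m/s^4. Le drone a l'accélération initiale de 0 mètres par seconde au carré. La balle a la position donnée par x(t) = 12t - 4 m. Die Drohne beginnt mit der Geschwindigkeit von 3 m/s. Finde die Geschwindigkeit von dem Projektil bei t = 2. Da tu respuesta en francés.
En partant de la position x(t) = 3·t^2 + 5·t + 3, nous prenons 1 dérivée. La dérivée de la position donne la vitesse: v(t) = 6·t + 5. De l'équation de la vitesse v(t) = 6·t + 5, nous substituons t = 2 pour obtenir v = 17.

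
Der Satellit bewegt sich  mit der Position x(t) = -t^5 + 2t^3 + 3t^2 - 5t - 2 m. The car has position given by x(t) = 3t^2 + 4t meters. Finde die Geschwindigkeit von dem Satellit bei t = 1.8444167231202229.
Um dies zu lösen, müssen wir 1 Ableitung unserer Gleichung für die Position x(t) = -t^5 + 2·t^3 + 3·t^2 - 5·t - 2 nehmen. Die Ableitung von der Position ergibt die Geschwindigkeit: v(t) = -5·t^4 + 6·t^2 + 6·t - 5. Aus der Gleichung für die Geschwindigkeit v(t) = -5·t^4 + 6·t^2 + 6·t - 5, setzen wir t = 1.8444167231202229 ein und erhalten v = -31.3859625615477.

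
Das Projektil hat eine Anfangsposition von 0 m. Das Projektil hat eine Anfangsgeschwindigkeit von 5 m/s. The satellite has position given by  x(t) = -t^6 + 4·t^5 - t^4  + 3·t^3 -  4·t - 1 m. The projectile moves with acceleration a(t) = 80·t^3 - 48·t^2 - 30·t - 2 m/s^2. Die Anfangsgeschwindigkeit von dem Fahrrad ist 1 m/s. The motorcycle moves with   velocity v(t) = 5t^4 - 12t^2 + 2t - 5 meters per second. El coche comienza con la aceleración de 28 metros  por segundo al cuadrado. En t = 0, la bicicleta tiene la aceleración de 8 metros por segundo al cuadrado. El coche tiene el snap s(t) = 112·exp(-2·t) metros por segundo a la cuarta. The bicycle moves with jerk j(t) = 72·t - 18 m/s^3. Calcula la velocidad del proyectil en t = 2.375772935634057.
Necesitamos integrar nuestra ecuación de la aceleración a(t) = 80·t^3 - 48·t^2 - 30·t - 2 1 vez. Tomando ∫a(t)dt y aplicando v(0) = 5, encontramos v(t) = 20·t^4 - 16·t^3 - 15·t^2 - 2·t + 5. Tenemos la velocidad v(t) = 20·t^4 - 16·t^3 - 15·t^2 - 2·t + 5. Sustituyendo t = 2.375772935634057: v(2.375772935634057) = 338.192689962987.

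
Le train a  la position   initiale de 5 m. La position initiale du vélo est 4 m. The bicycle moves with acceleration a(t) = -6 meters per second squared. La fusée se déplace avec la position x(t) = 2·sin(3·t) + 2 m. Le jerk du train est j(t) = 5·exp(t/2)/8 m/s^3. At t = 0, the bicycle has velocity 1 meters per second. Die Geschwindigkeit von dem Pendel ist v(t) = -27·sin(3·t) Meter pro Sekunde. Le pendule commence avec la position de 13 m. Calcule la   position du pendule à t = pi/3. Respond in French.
Pour résoudre ceci, nous devons prendre 1 intégrale de notre équation de la vitesse v(t) = -27·sin(3·t). L'intégrale de la vitesse est la position. En utilisant x(0) = 13, nous obtenons x(t) = 9·cos(3·t) + 4. Nous avons la position x(t) = 9·cos(3·t) + 4. En substituant t = pi/3: x(pi/3) = -5.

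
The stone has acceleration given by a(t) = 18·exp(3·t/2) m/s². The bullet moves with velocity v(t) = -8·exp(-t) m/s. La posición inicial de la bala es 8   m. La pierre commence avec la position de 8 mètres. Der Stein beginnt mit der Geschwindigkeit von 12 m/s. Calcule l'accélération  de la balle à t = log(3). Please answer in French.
Nous devons dériver notre équation de la vitesse v(t) = -8·exp(-t) 1 fois. En prenant d/dt de v(t), nous trouvons a(t) = 8·exp(-t). De l'équation de l'accélération a(t) = 8·exp(-t), nous substituons t = log(3) pour obtenir a = 8/3.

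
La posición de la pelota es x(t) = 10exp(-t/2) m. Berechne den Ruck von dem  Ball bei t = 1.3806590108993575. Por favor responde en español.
Partiendo de la posición x(t) = 10·exp(-t/2), tomamos 3 derivadas. Derivando la posición, obtenemos la velocidad: v(t) = -5·exp(-t/2). Tomando d/dt de v(t), encontramos a(t) = 5·exp(-t/2)/2. Derivando la aceleración, obtenemos la sacudida: j(t) = -5·exp(-t/2)/4. Tenemos la sacudida j(t) = -5·exp(-t/2)/4. Sustituyendo t = 1.3806590108993575: j(1.3806590108993575) = -0.626763530304875.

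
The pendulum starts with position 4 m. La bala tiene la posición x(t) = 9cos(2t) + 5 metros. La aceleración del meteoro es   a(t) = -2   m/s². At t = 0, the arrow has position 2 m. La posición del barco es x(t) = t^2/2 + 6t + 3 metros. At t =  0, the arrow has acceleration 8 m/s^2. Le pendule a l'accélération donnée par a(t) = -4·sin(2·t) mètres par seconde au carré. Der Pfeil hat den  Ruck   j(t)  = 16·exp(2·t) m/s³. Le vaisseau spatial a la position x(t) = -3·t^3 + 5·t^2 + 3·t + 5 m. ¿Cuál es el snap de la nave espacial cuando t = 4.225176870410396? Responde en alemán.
Um dies zu lösen, müssen wir 4 Ableitungen unserer Gleichung für die Position x(t) = -3·t^3 + 5·t^2 + 3·t + 5 nehmen. Mit d/dt von x(t) finden wir v(t) = -9·t^2 + 10·t + 3. Durch Ableiten von der Geschwindigkeit erhalten wir die Beschleunigung: a(t) = 10 - 18·t. Durch Ableiten von der Beschleunigung erhalten wir den Ruck: j(t) = -18. Die Ableitung von dem Ruck ergibt den Snap: s(t) = 0. Wir haben den Snap s(t) = 0. Durch Einsetzen von t = 4.225176870410396: s(4.225176870410396) = 0.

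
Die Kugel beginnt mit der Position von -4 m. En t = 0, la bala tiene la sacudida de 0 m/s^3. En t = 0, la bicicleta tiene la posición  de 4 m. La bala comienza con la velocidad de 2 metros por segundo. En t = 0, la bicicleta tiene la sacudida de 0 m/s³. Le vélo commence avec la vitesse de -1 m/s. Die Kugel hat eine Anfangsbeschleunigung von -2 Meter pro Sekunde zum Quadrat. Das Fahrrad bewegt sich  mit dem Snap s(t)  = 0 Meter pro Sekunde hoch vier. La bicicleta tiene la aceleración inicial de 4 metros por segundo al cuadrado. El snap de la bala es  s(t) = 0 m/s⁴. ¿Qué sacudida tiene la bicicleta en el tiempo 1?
Para resolver esto, necesitamos tomar 1 integral de nuestra ecuación del snap s(t) = 0. La antiderivada del snap es la sacudida. Usando j(0) = 0, obtenemos j(t) = 0. Usando j(t) = 0 y sustituyendo t = 1, encontramos j = 0.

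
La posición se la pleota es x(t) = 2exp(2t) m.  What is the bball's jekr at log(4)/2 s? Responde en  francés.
Pour résoudre ceci, nous devons prendre 3 dérivées de notre équation de la position x(t) = 2·exp(2·t). La dérivée de la position donne la vitesse: v(t) = 4·exp(2·t). La dérivée de la vitesse donne l'accélération: a(t) = 8·exp(2·t). La dérivée de l'accélération donne le jerk: j(t) = 16·exp(2·t). De l'équation du jerk j(t) = 16·exp(2·t), nous substituons t = log(4)/2 pour obtenir j = 64.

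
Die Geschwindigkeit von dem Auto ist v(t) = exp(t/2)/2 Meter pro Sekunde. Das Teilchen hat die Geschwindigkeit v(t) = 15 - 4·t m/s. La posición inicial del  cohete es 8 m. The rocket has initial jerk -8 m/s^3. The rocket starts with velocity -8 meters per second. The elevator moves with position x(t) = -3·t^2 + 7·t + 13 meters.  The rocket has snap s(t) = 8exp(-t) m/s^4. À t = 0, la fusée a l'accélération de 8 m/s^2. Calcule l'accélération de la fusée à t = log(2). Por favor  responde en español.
Partiendo del snap s(t) = 8·exp(-t), tomamos 2 integrales. La integral del snap es la sacudida. Usando j(0) = -8, obtenemos j(t) = -8·exp(-t). La antiderivada de la sacudida es la aceleración. Usando a(0) = 8, obtenemos a(t) = 8·exp(-t). Tenemos la aceleración a(t) = 8·exp(-t). Sustituyendo t = log(2): a(log(2)) = 4.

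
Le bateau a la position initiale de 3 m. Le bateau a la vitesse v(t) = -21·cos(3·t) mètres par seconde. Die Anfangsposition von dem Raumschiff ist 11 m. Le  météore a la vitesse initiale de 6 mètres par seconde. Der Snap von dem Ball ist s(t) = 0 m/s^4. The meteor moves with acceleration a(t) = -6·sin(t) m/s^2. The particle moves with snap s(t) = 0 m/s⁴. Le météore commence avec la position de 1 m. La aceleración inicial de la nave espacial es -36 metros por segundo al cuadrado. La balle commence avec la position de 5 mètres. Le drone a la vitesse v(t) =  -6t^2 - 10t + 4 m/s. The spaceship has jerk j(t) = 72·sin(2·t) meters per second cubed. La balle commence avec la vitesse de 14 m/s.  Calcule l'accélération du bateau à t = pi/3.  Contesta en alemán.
Um dies zu lösen, müssen wir 1 Ableitung unserer Gleichung für die Geschwindigkeit v(t) = -21·cos(3·t) nehmen. Durch Ableiten von der Geschwindigkeit erhalten wir die Beschleunigung: a(t) = 63·sin(3·t). Aus der Gleichung für die Beschleunigung a(t) = 63·sin(3·t), setzen wir t = pi/3 ein und erhalten a = 0.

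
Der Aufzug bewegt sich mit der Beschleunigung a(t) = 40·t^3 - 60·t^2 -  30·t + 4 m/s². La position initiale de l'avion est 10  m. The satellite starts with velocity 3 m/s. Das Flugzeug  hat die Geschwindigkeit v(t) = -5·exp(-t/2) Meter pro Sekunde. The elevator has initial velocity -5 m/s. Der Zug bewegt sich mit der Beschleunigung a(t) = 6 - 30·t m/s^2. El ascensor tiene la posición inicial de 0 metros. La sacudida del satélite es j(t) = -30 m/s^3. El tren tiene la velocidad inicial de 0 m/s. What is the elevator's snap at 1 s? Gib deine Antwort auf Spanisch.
Partiendo de la aceleración a(t) = 40·t^3 - 60·t^2 - 30·t + 4, tomamos 2 derivadas. Tomando d/dt de a(t), encontramos j(t) = 120·t^2 - 120·t - 30. La derivada de la sacudida da el snap: s(t) = 240·t - 120. Tenemos el snap s(t) = 240·t - 120. Sustituyendo t = 1: s(1) = 120.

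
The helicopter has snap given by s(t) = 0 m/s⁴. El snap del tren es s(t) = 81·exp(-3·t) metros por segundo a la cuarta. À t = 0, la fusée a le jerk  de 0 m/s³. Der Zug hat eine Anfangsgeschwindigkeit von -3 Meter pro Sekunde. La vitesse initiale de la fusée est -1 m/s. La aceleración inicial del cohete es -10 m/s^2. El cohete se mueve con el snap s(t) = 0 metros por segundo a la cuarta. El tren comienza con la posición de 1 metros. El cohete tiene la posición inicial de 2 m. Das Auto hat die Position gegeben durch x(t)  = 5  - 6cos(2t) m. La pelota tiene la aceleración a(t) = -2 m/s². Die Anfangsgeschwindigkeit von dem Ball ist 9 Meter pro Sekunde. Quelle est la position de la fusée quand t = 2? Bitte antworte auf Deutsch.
Ausgehend von dem Snap s(t) = 0, nehmen wir 4 Integrale. Durch Integration von dem Snap und Verwendung der Anfangsbedingung j(0) = 0, erhalten wir j(t) = 0. Mit ∫j(t)dt und Anwendung von a(0) = -10, finden wir a(t) = -10. Durch Integration von der Beschleunigung und Verwendung der Anfangsbedingung v(0) = -1, erhalten wir v(t) = -10·t - 1. Das Integral von der Geschwindigkeit, mit x(0) = 2, ergibt die Position: x(t) = -5·t^2 - t + 2. Aus der Gleichung für die Position x(t) = -5·t^2 - t + 2, setzen wir t = 2 ein und erhalten x = -20.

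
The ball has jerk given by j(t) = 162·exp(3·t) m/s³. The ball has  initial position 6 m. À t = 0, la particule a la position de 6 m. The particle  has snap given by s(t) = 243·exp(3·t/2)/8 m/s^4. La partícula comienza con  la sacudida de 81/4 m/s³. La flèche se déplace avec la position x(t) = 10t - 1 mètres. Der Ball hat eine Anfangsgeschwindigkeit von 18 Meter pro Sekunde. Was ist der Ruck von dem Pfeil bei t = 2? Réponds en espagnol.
Partiendo de la posición x(t) = 10·t - 1, tomamos 3 derivadas. Derivando la posición, obtenemos la velocidad: v(t) = 10. Derivando la velocidad, obtenemos la aceleración: a(t) = 0. Derivando la aceleración, obtenemos la sacudida: j(t) = 0. De la ecuación de la sacudida j(t) = 0, sustituimos t = 2 para obtener j = 0.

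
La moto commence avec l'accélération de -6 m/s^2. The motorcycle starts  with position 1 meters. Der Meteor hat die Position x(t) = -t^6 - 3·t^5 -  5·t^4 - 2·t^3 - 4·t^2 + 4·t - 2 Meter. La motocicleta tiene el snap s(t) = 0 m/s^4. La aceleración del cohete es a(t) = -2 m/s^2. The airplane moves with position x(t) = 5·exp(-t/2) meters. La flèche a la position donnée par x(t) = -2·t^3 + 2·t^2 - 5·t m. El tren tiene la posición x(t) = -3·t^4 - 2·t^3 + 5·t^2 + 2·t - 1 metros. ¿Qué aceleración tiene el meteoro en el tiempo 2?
Partiendo de la posición x(t) = -t^6 - 3·t^5 - 5·t^4 - 2·t^3 - 4·t^2 + 4·t - 2, tomamos 2 derivadas. La derivada de la posición da la velocidad: v(t) = -6·t^5 - 15·t^4 - 20·t^3 - 6·t^2 - 8·t + 4. La derivada de la velocidad da la aceleración: a(t) = -30·t^4 - 60·t^3 - 60·t^2 - 12·t - 8. Tenemos la aceleración a(t) = -30·t^4 - 60·t^3 - 60·t^2 - 12·t - 8. Sustituyendo t = 2: a(2) = -1232.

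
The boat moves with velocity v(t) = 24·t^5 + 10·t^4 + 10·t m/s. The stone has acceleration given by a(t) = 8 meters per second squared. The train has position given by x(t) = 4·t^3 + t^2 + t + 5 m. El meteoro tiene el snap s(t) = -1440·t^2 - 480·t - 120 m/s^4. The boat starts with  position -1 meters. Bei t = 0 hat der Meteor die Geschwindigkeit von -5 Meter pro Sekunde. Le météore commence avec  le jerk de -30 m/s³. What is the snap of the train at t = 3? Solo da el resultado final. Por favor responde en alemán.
Die Antwort ist 0.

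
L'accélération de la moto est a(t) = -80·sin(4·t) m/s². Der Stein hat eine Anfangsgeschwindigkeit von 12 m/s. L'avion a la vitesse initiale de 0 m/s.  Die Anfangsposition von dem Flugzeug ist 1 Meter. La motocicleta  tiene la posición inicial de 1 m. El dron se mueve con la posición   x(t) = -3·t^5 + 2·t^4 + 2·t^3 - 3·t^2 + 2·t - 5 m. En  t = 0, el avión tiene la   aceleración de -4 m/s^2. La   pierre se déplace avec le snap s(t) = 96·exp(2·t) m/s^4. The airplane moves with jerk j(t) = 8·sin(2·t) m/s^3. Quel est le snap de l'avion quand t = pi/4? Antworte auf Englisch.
To solve this, we need to take 1 derivative of our jerk equation j(t) = 8·sin(2·t). Taking d/dt of j(t), we find s(t) = 16·cos(2·t). We have snap s(t) = 16·cos(2·t). Substituting t = pi/4: s(pi/4) = 0.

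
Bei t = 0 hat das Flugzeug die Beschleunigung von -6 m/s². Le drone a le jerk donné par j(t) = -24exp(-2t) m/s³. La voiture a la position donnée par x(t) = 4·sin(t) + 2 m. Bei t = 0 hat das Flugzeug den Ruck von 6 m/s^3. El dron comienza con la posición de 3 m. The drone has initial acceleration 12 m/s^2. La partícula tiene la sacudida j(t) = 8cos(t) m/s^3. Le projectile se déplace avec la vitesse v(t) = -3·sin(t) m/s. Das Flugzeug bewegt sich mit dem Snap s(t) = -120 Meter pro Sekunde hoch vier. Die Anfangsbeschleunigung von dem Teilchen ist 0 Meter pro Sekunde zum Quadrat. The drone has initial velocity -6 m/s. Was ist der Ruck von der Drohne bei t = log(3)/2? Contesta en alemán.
Mit j(t) = -24·exp(-2·t) und Einsetzen von t = log(3)/2, finden wir j = -8.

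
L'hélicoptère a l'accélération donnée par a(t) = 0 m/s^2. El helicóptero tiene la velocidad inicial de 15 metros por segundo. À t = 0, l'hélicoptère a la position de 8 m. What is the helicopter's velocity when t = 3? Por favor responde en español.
Necesitamos integrar nuestra ecuación de la aceleración a(t) = 0 1 vez. Integrando la aceleración y usando la condición inicial v(0) = 15, obtenemos v(t) = 15. De la ecuación de la velocidad v(t) = 15, sustituimos t = 3 para obtener v = 15.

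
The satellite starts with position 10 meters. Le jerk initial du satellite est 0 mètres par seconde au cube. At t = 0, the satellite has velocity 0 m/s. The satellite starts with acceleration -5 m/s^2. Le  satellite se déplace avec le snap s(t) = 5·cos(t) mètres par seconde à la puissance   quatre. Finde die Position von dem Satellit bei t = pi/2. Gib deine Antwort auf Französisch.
Pour résoudre ceci, nous devons prendre 4 intégrales de notre équation du snap s(t) = 5·cos(t). En prenant ∫s(t)dt et en appliquant j(0) = 0, nous trouvons j(t) = 5·sin(t). En prenant ∫j(t)dt et en appliquant a(0) = -5, nous trouvons a(t) = -5·cos(t). L'intégrale de l'accélération, avec v(0) = 0, donne la vitesse: v(t) = -5·sin(t). En prenant ∫v(t)dt et en appliquant x(0) = 10, nous trouvons x(t) = 5·cos(t) + 5. De l'équation de la position x(t) = 5·cos(t) + 5, nous substituons t = pi/2 pour obtenir x = 5.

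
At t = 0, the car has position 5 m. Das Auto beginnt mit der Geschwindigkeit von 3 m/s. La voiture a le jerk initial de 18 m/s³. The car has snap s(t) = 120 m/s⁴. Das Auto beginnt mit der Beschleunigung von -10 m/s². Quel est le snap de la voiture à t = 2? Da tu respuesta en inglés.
We have snap s(t) = 120. Substituting t = 2: s(2) = 120.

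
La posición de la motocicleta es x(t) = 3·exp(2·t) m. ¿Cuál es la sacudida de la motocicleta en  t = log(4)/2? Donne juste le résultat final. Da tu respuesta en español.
La sacudida en t = log(4)/2 es j = 96.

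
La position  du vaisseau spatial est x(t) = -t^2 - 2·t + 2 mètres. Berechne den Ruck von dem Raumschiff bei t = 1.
Ausgehend von der Position x(t) = -t^2 - 2·t + 2, nehmen wir 3 Ableitungen. Durch Ableiten von der Position erhalten wir die Geschwindigkeit: v(t) = -2·t - 2. Die Ableitung von der Geschwindigkeit ergibt die Beschleunigung: a(t) = -2. Mit d/dt von a(t) finden wir j(t) = 0. Wir haben den Ruck j(t) = 0. Durch Einsetzen von t = 1: j(1) = 0.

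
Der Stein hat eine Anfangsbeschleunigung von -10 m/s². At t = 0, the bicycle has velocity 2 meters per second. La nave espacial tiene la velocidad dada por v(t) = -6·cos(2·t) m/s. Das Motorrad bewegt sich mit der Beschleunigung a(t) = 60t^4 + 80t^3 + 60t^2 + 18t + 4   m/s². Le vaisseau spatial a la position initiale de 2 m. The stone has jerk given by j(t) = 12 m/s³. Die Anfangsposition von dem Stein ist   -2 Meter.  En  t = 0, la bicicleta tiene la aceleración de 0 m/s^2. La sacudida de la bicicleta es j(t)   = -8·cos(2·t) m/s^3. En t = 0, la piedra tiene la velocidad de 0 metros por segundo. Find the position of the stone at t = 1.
To find the answer, we compute 3 integrals of j(t) = 12. Taking ∫j(t)dt and applying a(0) = -10, we find a(t) = 12·t - 10. The antiderivative of acceleration is velocity. Using v(0) = 0, we get v(t) = 2·t·(3·t - 5). The integral of velocity is position. Using x(0) = -2, we get x(t) = 2·t^3 - 5·t^2 - 2. We have position x(t) = 2·t^3 - 5·t^2 - 2. Substituting t = 1: x(1) = -5.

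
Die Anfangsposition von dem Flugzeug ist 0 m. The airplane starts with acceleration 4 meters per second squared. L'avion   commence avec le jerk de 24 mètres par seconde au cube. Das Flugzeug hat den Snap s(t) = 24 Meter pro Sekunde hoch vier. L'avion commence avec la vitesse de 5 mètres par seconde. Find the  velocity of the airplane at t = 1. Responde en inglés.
Starting from snap s(t) = 24, we take 3 integrals. The antiderivative of snap, with j(0) = 24, gives jerk: j(t) = 24·t + 24. Taking ∫j(t)dt and applying a(0) = 4, we find a(t) = 12·t^2 + 24·t + 4. Taking ∫a(t)dt and applying v(0) = 5, we find v(t) = 4·t^3 + 12·t^2 + 4·t + 5. From the given velocity equation v(t) = 4·t^3 + 12·t^2 + 4·t + 5, we substitute t = 1 to get v = 25.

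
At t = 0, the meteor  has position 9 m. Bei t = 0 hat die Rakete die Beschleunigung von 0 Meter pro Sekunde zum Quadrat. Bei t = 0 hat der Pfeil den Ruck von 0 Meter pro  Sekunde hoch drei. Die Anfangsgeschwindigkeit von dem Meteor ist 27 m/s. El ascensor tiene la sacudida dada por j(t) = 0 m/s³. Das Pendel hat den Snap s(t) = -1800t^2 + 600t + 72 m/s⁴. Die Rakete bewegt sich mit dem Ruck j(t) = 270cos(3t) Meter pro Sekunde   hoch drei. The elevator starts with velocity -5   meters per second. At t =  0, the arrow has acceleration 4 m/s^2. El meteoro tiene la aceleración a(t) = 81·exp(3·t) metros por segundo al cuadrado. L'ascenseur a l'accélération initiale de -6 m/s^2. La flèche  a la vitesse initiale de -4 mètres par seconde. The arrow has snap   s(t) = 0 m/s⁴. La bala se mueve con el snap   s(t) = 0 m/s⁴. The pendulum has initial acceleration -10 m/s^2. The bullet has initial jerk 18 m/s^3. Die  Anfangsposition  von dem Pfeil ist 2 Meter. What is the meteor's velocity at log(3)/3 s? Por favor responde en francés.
Nous devons intégrer notre équation de l'accélération a(t) = 81·exp(3·t) 1 fois. En intégrant l'accélération et en utilisant la condition initiale v(0) = 27, nous obtenons v(t) = 27·exp(3·t). Nous avons la vitesse v(t) = 27·exp(3·t). En substituant t = log(3)/3: v(log(3)/3) = 81.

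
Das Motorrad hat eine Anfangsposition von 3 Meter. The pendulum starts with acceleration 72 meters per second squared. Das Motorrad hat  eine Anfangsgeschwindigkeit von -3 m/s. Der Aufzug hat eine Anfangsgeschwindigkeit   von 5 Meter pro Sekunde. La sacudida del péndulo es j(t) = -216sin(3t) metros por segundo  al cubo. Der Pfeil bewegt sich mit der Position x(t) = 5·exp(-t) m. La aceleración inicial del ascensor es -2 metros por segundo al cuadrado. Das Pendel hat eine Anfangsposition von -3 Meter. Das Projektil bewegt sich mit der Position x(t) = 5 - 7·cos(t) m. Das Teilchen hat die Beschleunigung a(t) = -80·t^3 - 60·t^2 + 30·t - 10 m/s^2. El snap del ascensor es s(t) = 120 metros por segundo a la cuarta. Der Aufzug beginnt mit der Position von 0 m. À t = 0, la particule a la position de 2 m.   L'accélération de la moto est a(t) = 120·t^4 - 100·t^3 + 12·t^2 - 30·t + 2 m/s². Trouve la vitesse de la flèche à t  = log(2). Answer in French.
Nous devons dériver notre équation de la position x(t) = 5·exp(-t) 1 fois. En prenant d/dt de x(t), nous trouvons v(t) = -5·exp(-t). En utilisant v(t) = -5·exp(-t) et en substituant t = log(2), nous trouvons v = -5/2.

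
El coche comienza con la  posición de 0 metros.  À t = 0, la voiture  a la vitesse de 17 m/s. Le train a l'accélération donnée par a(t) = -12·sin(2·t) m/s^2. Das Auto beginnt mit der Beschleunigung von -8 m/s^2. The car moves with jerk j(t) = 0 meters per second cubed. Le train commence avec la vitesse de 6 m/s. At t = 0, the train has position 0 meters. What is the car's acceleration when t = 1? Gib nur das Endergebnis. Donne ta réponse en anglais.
At t = 1, a = -8.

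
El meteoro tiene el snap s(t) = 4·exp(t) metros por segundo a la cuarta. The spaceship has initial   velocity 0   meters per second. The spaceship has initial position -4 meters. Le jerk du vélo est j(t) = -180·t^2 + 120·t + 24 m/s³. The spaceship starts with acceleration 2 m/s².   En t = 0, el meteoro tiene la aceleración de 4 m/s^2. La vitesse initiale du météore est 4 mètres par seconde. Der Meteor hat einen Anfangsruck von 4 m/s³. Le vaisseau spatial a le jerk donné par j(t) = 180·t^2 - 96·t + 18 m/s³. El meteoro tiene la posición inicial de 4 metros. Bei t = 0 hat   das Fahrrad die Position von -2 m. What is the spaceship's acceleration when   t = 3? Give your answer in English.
We must find the integral of our jerk equation j(t) = 180·t^2 - 96·t + 18 1 time. Taking ∫j(t)dt and applying a(0) = 2, we find a(t) = 60·t^3 - 48·t^2 + 18·t + 2. From the given acceleration equation a(t) = 60·t^3 - 48·t^2 + 18·t + 2, we substitute t = 3 to get a = 1244.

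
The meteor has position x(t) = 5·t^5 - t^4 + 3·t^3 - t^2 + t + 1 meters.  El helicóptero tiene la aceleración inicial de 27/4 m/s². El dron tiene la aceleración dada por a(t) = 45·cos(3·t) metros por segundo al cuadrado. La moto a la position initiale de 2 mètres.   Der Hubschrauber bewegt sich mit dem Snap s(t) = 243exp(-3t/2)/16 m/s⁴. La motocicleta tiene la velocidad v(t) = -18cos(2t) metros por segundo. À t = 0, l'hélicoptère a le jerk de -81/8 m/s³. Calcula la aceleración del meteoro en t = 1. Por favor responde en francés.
Pour résoudre ceci, nous devons prendre 2 dérivées de notre équation de la position x(t) = 5·t^5 - t^4 + 3·t^3 - t^2 + t + 1. La dérivée de la position donne la vitesse: v(t) = 25·t^4 - 4·t^3 + 9·t^2 - 2·t + 1. La dérivée de la vitesse donne l'accélération: a(t) = 100·t^3 - 12·t^2 + 18·t - 2. De l'équation de l'accélération a(t) = 100·t^3 - 12·t^2 + 18·t - 2, nous substituons t = 1 pour obtenir a = 104.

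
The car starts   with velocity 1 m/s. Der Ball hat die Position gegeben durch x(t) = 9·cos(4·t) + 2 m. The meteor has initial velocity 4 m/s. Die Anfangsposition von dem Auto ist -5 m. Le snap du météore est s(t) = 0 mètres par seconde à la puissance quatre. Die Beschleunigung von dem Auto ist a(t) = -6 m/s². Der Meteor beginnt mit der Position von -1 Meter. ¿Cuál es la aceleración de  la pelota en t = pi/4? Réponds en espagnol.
Debemos derivar nuestra ecuación de la posición x(t) = 9·cos(4·t) + 2 2 veces. Tomando d/dt de x(t), encontramos v(t) = -36·sin(4·t). Tomando d/dt de v(t), encontramos a(t) = -144·cos(4·t). Usando a(t) = -144·cos(4·t) y sustituyendo t = pi/4, encontramos a = 144.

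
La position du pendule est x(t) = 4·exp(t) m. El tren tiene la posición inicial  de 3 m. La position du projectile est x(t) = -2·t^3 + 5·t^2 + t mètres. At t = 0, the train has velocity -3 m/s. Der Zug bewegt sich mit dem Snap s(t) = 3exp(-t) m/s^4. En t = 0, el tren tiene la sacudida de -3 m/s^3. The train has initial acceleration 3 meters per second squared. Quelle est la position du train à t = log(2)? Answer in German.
Ausgehend von dem Snap s(t) = 3·exp(-t), nehmen wir 4 Integrale. Mit ∫s(t)dt und Anwendung von j(0) = -3, finden wir j(t) = -3·exp(-t). Die Stammfunktion von dem Ruck ist die Beschleunigung. Mit a(0) = 3 erhalten wir a(t) = 3·exp(-t). Mit ∫a(t)dt und Anwendung von v(0) = -3, finden wir v(t) = -3·exp(-t). Das Integral von der Geschwindigkeit, mit x(0) = 3, ergibt die Position: x(t) = 3·exp(-t). Mit x(t) = 3·exp(-t) und Einsetzen von t = log(2), finden wir x = 3/2.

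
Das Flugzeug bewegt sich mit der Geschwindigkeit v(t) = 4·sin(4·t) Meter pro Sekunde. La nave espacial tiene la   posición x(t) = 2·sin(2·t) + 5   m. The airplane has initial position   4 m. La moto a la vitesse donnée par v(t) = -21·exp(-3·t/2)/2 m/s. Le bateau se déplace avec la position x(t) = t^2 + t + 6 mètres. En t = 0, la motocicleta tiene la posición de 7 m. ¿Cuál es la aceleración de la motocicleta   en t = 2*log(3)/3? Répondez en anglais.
To solve this, we need to take 1 derivative of our velocity equation v(t) = -21·exp(-3·t/2)/2. Differentiating velocity, we get acceleration: a(t) = 63·exp(-3·t/2)/4. From the given acceleration equation a(t) = 63·exp(-3·t/2)/4, we substitute t = 2*log(3)/3 to get a = 21/4.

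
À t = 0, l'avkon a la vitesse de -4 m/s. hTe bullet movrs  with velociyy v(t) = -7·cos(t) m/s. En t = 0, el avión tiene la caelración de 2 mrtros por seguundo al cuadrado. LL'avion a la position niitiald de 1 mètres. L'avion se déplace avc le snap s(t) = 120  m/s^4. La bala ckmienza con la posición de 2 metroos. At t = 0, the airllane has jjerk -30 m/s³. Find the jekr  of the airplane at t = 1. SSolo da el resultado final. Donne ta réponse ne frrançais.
j(1) = 90.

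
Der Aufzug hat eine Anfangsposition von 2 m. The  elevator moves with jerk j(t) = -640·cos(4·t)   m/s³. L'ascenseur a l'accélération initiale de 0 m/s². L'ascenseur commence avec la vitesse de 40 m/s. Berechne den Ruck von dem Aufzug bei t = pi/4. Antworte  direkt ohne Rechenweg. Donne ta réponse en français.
Le jerk à t = pi/4 est j = 640.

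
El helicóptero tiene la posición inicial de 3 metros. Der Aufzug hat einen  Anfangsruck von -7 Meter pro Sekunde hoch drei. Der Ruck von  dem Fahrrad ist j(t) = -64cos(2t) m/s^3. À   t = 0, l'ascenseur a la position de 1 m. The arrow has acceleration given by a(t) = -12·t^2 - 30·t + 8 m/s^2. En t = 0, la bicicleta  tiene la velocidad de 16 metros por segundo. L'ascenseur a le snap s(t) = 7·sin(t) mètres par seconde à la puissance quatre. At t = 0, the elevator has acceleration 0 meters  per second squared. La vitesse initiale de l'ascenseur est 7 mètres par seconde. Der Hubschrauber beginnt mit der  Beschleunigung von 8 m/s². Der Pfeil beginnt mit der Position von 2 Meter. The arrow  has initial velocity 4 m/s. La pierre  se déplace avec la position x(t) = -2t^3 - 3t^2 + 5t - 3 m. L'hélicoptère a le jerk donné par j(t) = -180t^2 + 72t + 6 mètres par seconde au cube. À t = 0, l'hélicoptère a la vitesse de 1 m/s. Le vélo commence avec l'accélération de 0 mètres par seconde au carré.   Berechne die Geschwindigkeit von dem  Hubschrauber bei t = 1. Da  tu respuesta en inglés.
To solve this, we need to take 2 integrals of our jerk equation j(t) = -180·t^2 + 72·t + 6. Integrating jerk and using the initial condition a(0) = 8, we get a(t) = -60·t^3 + 36·t^2 + 6·t + 8. Integrating acceleration and using the initial condition v(0) = 1, we get v(t) = -15·t^4 + 12·t^3 + 3·t^2 + 8·t + 1. We have velocity v(t) = -15·t^4 + 12·t^3 + 3·t^2 + 8·t + 1. Substituting t = 1: v(1) = 9.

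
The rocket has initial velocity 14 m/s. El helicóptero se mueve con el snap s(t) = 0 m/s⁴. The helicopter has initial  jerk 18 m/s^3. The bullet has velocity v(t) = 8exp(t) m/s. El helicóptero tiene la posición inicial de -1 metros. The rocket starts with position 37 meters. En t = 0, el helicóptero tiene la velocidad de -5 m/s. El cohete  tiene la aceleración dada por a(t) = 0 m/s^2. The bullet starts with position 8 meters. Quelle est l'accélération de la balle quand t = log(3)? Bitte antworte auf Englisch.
To solve this, we need to take 1 derivative of our velocity equation v(t) = 8·exp(t). The derivative of velocity gives acceleration: a(t) = 8·exp(t). From the given acceleration equation a(t) = 8·exp(t), we substitute t = log(3) to get a = 24.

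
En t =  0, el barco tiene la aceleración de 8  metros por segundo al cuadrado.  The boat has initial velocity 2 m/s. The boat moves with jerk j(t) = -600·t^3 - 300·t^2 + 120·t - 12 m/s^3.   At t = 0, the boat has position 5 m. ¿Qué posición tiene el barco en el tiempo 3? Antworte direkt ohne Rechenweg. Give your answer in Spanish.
La posición en t = 3 es x = -4462.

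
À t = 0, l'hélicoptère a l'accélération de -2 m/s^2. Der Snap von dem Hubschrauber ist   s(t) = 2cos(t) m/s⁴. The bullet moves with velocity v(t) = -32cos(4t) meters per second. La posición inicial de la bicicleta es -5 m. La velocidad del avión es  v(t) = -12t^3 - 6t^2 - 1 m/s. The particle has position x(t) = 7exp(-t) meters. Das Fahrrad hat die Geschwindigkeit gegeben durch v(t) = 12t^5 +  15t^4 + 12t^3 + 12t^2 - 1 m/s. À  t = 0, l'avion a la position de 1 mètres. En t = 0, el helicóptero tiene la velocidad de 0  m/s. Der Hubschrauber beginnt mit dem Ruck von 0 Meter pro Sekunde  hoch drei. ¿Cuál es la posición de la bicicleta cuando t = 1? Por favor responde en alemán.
Ausgehend von der Geschwindigkeit v(t) = 12·t^5 + 15·t^4 + 12·t^3 + 12·t^2 - 1, nehmen wir 1 Stammfunktion. Mit ∫v(t)dt und Anwendung von x(0) = -5, finden wir x(t) = 2·t^6 + 3·t^5 + 3·t^4 + 4·t^3 - t - 5. Wir haben die Position x(t) = 2·t^6 + 3·t^5 + 3·t^4 + 4·t^3 - t - 5. Durch Einsetzen von t = 1: x(1) = 6.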